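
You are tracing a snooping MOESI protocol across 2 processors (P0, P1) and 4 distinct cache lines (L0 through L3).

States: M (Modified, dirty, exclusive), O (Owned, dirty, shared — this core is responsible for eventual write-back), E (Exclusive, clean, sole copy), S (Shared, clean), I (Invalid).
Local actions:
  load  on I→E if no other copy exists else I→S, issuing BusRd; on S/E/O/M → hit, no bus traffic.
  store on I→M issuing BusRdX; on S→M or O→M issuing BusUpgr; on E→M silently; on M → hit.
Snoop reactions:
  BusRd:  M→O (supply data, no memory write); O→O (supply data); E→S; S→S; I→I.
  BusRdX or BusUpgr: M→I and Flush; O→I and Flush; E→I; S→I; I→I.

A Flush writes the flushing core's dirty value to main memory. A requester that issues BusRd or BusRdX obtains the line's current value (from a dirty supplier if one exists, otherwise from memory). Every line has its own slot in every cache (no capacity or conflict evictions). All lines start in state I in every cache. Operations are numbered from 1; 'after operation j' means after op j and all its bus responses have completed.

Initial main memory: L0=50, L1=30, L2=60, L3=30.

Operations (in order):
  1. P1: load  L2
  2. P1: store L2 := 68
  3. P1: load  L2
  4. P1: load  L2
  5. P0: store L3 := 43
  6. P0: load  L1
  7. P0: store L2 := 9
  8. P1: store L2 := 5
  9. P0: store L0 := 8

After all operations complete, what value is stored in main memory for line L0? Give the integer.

  op1 P1: load  L2 → I/E on L2; bus BusRd; mem=60
  op2 P1: store L2 := 68 → I/M on L2; bus (none); mem=60
  op3 P1: load  L2 → I/M on L2; bus (none); mem=60
  op4 P1: load  L2 → I/M on L2; bus (none); mem=60
  op5 P0: store L3 := 43 → M/I on L3; bus BusRdX; mem=30
  op6 P0: load  L1 → E/I on L1; bus BusRd; mem=30
  op7 P0: store L2 := 9 → M/I on L2; bus BusRdX Flush; mem=68
  op8 P1: store L2 := 5 → I/M on L2; bus BusRdX Flush; mem=9
  op9 P0: store L0 := 8 → M/I on L0; bus BusRdX; mem=50

memory[L0] = 50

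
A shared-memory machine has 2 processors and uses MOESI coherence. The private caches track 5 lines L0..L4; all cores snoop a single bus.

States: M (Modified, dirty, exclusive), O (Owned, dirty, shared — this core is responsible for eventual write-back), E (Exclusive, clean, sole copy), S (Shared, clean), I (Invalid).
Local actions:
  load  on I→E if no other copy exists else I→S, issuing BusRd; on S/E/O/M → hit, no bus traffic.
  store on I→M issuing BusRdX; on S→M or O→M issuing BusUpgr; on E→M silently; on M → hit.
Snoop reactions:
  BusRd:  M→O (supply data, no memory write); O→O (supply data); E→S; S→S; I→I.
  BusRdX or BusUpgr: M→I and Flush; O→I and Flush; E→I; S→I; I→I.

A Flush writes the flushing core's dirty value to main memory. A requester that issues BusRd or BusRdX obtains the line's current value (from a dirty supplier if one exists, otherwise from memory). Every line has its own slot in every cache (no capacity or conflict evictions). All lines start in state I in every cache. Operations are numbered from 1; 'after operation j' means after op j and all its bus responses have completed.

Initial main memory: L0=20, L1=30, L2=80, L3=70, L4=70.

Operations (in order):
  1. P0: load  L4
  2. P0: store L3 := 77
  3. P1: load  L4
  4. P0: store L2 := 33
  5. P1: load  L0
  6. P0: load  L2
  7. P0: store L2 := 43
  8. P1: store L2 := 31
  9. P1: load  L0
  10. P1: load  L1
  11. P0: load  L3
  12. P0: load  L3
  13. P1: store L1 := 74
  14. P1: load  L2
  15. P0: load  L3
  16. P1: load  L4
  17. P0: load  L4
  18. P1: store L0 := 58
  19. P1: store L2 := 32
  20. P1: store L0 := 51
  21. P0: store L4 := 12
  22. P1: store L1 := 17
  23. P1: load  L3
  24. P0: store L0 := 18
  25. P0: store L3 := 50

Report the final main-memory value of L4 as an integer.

memory[L4] = 70

step 1: P0: load  L4  ⟶  EI  (L4)  txn=BusRd  M[L4]=70
step 2: P0: store L3 := 77  ⟶  MI  (L3)  txn=BusRdX  M[L3]=70
step 3: P1: load  L4  ⟶  SS  (L4)  txn=BusRd  M[L4]=70
step 4: P0: store L2 := 33  ⟶  MI  (L2)  txn=BusRdX  M[L2]=80
step 5: P1: load  L0  ⟶  IE  (L0)  txn=BusRd  M[L0]=20
step 6: P0: load  L2  ⟶  MI  (L2)  txn=∅  M[L2]=80
step 7: P0: store L2 := 43  ⟶  MI  (L2)  txn=∅  M[L2]=80
step 8: P1: store L2 := 31  ⟶  IM  (L2)  txn=BusRdX+Flush  M[L2]=43
step 9: P1: load  L0  ⟶  IE  (L0)  txn=∅  M[L0]=20
step 10: P1: load  L1  ⟶  IE  (L1)  txn=BusRd  M[L1]=30
step 11: P0: load  L3  ⟶  MI  (L3)  txn=∅  M[L3]=70
step 12: P0: load  L3  ⟶  MI  (L3)  txn=∅  M[L3]=70
step 13: P1: store L1 := 74  ⟶  IM  (L1)  txn=∅  M[L1]=30
step 14: P1: load  L2  ⟶  IM  (L2)  txn=∅  M[L2]=43
step 15: P0: load  L3  ⟶  MI  (L3)  txn=∅  M[L3]=70
step 16: P1: load  L4  ⟶  SS  (L4)  txn=∅  M[L4]=70
step 17: P0: load  L4  ⟶  SS  (L4)  txn=∅  M[L4]=70
step 18: P1: store L0 := 58  ⟶  IM  (L0)  txn=∅  M[L0]=20
step 19: P1: store L2 := 32  ⟶  IM  (L2)  txn=∅  M[L2]=43
step 20: P1: store L0 := 51  ⟶  IM  (L0)  txn=∅  M[L0]=20
step 21: P0: store L4 := 12  ⟶  MI  (L4)  txn=BusUpgr  M[L4]=70
step 22: P1: store L1 := 17  ⟶  IM  (L1)  txn=∅  M[L1]=30
step 23: P1: load  L3  ⟶  OS  (L3)  txn=BusRd  M[L3]=70
step 24: P0: store L0 := 18  ⟶  MI  (L0)  txn=BusRdX+Flush  M[L0]=51
step 25: P0: store L3 := 50  ⟶  MI  (L3)  txn=BusUpgr  M[L3]=70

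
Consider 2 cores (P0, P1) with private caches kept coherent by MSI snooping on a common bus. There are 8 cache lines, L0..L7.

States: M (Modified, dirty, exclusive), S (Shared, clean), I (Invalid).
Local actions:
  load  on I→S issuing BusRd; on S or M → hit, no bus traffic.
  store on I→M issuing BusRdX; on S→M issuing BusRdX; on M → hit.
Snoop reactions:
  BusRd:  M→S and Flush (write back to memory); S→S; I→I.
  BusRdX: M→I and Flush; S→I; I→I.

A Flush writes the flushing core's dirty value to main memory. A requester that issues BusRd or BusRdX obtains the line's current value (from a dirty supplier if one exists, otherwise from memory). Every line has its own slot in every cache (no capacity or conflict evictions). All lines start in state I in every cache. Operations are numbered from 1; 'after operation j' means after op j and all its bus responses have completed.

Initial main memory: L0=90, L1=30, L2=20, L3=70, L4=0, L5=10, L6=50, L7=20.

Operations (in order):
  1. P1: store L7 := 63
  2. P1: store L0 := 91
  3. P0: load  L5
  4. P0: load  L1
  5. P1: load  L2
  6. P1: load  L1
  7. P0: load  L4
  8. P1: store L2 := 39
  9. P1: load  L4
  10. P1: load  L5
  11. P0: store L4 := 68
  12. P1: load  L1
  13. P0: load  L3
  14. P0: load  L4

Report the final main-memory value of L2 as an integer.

memory[L2] = 20

[1] P1: store L7 := 63 | P0:I, P1:M(63) | bus: BusRdX
[2] P1: store L0 := 91 | P0:I, P1:M(91) | bus: BusRdX
[3] P0: load  L5 | P0:S(10), P1:I | bus: BusRd
[4] P0: load  L1 | P0:S(30), P1:I | bus: BusRd
[5] P1: load  L2 | P0:I, P1:S(20) | bus: BusRd
[6] P1: load  L1 | P0:S(30), P1:S(30) | bus: BusRd
[7] P0: load  L4 | P0:S(0), P1:I | bus: BusRd
[8] P1: store L2 := 39 | P0:I, P1:M(39) | bus: BusRdX
[9] P1: load  L4 | P0:S(0), P1:S(0) | bus: BusRd
[10] P1: load  L5 | P0:S(10), P1:S(10) | bus: BusRd
[11] P0: store L4 := 68 | P0:M(68), P1:I | bus: BusRdX
[12] P1: load  L1 | P0:S(30), P1:S(30) | bus: none
[13] P0: load  L3 | P0:S(70), P1:I | bus: BusRd
[14] P0: load  L4 | P0:M(68), P1:I | bus: none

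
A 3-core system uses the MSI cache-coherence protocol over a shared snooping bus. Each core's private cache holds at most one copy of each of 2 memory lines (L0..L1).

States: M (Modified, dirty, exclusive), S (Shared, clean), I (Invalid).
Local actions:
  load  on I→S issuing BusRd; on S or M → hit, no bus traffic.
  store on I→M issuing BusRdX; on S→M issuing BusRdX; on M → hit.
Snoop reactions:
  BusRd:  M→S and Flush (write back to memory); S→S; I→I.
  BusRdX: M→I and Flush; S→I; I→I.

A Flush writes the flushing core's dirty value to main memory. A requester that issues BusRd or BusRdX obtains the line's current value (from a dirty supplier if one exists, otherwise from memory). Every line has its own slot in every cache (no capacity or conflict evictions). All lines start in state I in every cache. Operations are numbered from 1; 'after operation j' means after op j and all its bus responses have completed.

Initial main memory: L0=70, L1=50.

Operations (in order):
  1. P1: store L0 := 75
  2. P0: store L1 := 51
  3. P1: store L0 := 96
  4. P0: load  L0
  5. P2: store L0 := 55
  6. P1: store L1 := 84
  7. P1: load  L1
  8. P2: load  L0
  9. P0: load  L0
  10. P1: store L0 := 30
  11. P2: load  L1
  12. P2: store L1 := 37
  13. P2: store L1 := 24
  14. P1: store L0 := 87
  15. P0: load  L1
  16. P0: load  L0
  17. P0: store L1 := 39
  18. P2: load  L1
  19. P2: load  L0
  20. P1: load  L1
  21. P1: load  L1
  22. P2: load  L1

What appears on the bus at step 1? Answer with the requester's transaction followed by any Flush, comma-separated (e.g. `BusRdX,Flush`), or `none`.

bus = BusRdX

[1] P1: store L0 := 75 | P0:I, P1:M(75), P2:I | bus: BusRdX
[2] P0: store L1 := 51 | P0:M(51), P1:I, P2:I | bus: BusRdX
[3] P1: store L0 := 96 | P0:I, P1:M(96), P2:I | bus: none
[4] P0: load  L0 | P0:S(96), P1:S(96), P2:I | bus: BusRd,Flush
[5] P2: store L0 := 55 | P0:I, P1:I, P2:M(55) | bus: BusRdX
[6] P1: store L1 := 84 | P0:I, P1:M(84), P2:I | bus: BusRdX,Flush
[7] P1: load  L1 | P0:I, P1:M(84), P2:I | bus: none
[8] P2: load  L0 | P0:I, P1:I, P2:M(55) | bus: none
[9] P0: load  L0 | P0:S(55), P1:I, P2:S(55) | bus: BusRd,Flush
[10] P1: store L0 := 30 | P0:I, P1:M(30), P2:I | bus: BusRdX
[11] P2: load  L1 | P0:I, P1:S(84), P2:S(84) | bus: BusRd,Flush
[12] P2: store L1 := 37 | P0:I, P1:I, P2:M(37) | bus: BusRdX
[13] P2: store L1 := 24 | P0:I, P1:I, P2:M(24) | bus: none
[14] P1: store L0 := 87 | P0:I, P1:M(87), P2:I | bus: none
[15] P0: load  L1 | P0:S(24), P1:I, P2:S(24) | bus: BusRd,Flush
[16] P0: load  L0 | P0:S(87), P1:S(87), P2:I | bus: BusRd,Flush
[17] P0: store L1 := 39 | P0:M(39), P1:I, P2:I | bus: BusRdX
[18] P2: load  L1 | P0:S(39), P1:I, P2:S(39) | bus: BusRd,Flush
[19] P2: load  L0 | P0:S(87), P1:S(87), P2:S(87) | bus: BusRd
[20] P1: load  L1 | P0:S(39), P1:S(39), P2:S(39) | bus: BusRd
[21] P1: load  L1 | P0:S(39), P1:S(39), P2:S(39) | bus: none
[22] P2: load  L1 | P0:S(39), P1:S(39), P2:S(39) | bus: none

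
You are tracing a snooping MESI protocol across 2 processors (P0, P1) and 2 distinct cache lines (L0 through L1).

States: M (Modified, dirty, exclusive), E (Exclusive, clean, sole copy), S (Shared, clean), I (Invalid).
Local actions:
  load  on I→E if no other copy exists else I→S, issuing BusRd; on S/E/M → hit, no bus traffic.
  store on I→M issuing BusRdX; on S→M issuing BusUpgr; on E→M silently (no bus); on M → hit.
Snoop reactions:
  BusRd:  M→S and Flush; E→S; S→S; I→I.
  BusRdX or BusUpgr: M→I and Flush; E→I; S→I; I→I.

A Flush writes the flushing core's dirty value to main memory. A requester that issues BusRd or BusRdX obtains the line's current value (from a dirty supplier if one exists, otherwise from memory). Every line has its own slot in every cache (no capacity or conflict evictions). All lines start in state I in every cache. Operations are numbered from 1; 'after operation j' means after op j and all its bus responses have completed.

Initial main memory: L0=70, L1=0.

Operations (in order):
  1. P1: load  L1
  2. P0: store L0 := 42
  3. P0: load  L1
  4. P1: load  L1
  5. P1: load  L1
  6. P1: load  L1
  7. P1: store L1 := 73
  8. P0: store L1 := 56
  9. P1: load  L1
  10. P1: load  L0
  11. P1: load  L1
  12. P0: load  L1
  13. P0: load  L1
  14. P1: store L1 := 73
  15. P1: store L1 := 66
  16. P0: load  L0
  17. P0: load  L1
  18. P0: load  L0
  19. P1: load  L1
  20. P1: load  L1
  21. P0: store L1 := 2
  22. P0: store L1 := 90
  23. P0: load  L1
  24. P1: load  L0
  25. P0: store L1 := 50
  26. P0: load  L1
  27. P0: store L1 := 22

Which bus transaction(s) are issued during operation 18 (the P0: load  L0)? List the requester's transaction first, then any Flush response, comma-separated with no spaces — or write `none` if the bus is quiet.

1. P1: load  L1  bus=[BusRd]  L1: P0=I P1=E  mem[L1]=0
2. P0: store L0 := 42  bus=[BusRdX]  L0: P0=M P1=I  mem[L0]=70
3. P0: load  L1  bus=[BusRd]  L1: P0=S P1=S  mem[L1]=0
4. P1: load  L1  bus=[-]  L1: P0=S P1=S  mem[L1]=0
5. P1: load  L1  bus=[-]  L1: P0=S P1=S  mem[L1]=0
6. P1: load  L1  bus=[-]  L1: P0=S P1=S  mem[L1]=0
7. P1: store L1 := 73  bus=[BusUpgr]  L1: P0=I P1=M  mem[L1]=0
8. P0: store L1 := 56  bus=[BusRdX,Flush]  L1: P0=M P1=I  mem[L1]=73
9. P1: load  L1  bus=[BusRd,Flush]  L1: P0=S P1=S  mem[L1]=56
10. P1: load  L0  bus=[BusRd,Flush]  L0: P0=S P1=S  mem[L0]=42
11. P1: load  L1  bus=[-]  L1: P0=S P1=S  mem[L1]=56
12. P0: load  L1  bus=[-]  L1: P0=S P1=S  mem[L1]=56
13. P0: load  L1  bus=[-]  L1: P0=S P1=S  mem[L1]=56
14. P1: store L1 := 73  bus=[BusUpgr]  L1: P0=I P1=M  mem[L1]=56
15. P1: store L1 := 66  bus=[-]  L1: P0=I P1=M  mem[L1]=56
16. P0: load  L0  bus=[-]  L0: P0=S P1=S  mem[L0]=42
17. P0: load  L1  bus=[BusRd,Flush]  L1: P0=S P1=S  mem[L1]=66
18. P0: load  L0  bus=[-]  L0: P0=S P1=S  mem[L0]=42
19. P1: load  L1  bus=[-]  L1: P0=S P1=S  mem[L1]=66
20. P1: load  L1  bus=[-]  L1: P0=S P1=S  mem[L1]=66
21. P0: store L1 := 2  bus=[BusUpgr]  L1: P0=M P1=I  mem[L1]=66
22. P0: store L1 := 90  bus=[-]  L1: P0=M P1=I  mem[L1]=66
23. P0: load  L1  bus=[-]  L1: P0=M P1=I  mem[L1]=66
24. P1: load  L0  bus=[-]  L0: P0=S P1=S  mem[L0]=42
25. P0: store L1 := 50  bus=[-]  L1: P0=M P1=I  mem[L1]=66
26. P0: load  L1  bus=[-]  L1: P0=M P1=I  mem[L1]=66
27. P0: store L1 := 22  bus=[-]  L1: P0=M P1=I  mem[L1]=66

bus = none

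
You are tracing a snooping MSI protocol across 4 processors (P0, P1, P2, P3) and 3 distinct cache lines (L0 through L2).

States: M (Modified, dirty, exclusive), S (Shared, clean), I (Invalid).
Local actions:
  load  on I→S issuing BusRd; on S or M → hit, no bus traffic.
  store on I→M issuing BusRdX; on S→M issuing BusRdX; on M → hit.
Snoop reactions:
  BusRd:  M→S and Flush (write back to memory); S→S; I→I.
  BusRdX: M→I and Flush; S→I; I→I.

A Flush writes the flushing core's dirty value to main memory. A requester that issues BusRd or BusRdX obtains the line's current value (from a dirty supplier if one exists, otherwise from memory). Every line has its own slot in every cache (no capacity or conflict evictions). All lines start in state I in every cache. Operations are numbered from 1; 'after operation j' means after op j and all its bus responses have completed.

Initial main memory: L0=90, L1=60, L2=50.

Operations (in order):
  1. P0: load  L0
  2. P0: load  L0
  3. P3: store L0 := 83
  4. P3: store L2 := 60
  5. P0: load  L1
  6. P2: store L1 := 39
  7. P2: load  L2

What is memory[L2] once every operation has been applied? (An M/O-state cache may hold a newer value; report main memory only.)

[1] P0: load  L0 | P0:S(90), P1:I, P2:I, P3:I | bus: BusRd
[2] P0: load  L0 | P0:S(90), P1:I, P2:I, P3:I | bus: none
[3] P3: store L0 := 83 | P0:I, P1:I, P2:I, P3:M(83) | bus: BusRdX
[4] P3: store L2 := 60 | P0:I, P1:I, P2:I, P3:M(60) | bus: BusRdX
[5] P0: load  L1 | P0:S(60), P1:I, P2:I, P3:I | bus: BusRd
[6] P2: store L1 := 39 | P0:I, P1:I, P2:M(39), P3:I | bus: BusRdX
[7] P2: load  L2 | P0:I, P1:I, P2:S(60), P3:S(60) | bus: BusRd,Flush

memory[L2] = 60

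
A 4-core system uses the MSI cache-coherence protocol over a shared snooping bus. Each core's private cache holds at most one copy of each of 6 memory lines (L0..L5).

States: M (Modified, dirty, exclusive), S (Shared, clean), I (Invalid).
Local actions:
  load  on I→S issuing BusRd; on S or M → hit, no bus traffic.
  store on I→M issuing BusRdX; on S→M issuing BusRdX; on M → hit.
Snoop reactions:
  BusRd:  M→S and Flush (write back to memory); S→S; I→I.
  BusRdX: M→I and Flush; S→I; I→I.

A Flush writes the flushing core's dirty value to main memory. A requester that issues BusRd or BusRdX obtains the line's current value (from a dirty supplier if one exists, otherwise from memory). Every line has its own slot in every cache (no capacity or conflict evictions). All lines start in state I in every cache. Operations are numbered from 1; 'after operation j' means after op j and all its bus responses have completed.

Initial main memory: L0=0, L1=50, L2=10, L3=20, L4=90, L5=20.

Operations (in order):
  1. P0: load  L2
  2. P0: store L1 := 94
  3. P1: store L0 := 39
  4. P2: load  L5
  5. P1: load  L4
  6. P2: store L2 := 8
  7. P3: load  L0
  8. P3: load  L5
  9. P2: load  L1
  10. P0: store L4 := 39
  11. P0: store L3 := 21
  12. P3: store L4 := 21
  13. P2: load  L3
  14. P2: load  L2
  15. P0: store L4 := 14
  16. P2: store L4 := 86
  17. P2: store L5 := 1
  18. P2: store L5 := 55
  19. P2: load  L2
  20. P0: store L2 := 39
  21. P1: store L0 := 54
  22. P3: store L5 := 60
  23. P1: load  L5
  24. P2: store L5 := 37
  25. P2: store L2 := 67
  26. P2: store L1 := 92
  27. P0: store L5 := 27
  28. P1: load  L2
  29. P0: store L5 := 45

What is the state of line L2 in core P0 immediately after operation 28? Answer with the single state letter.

1. P0: load  L2  bus=[BusRd]  L2: P0=S P1=I P2=I P3=I  mem[L2]=10
2. P0: store L1 := 94  bus=[BusRdX]  L1: P0=M P1=I P2=I P3=I  mem[L1]=50
3. P1: store L0 := 39  bus=[BusRdX]  L0: P0=I P1=M P2=I P3=I  mem[L0]=0
4. P2: load  L5  bus=[BusRd]  L5: P0=I P1=I P2=S P3=I  mem[L5]=20
5. P1: load  L4  bus=[BusRd]  L4: P0=I P1=S P2=I P3=I  mem[L4]=90
6. P2: store L2 := 8  bus=[BusRdX]  L2: P0=I P1=I P2=M P3=I  mem[L2]=10
7. P3: load  L0  bus=[BusRd,Flush]  L0: P0=I P1=S P2=I P3=S  mem[L0]=39
8. P3: load  L5  bus=[BusRd]  L5: P0=I P1=I P2=S P3=S  mem[L5]=20
9. P2: load  L1  bus=[BusRd,Flush]  L1: P0=S P1=I P2=S P3=I  mem[L1]=94
10. P0: store L4 := 39  bus=[BusRdX]  L4: P0=M P1=I P2=I P3=I  mem[L4]=90
11. P0: store L3 := 21  bus=[BusRdX]  L3: P0=M P1=I P2=I P3=I  mem[L3]=20
12. P3: store L4 := 21  bus=[BusRdX,Flush]  L4: P0=I P1=I P2=I P3=M  mem[L4]=39
13. P2: load  L3  bus=[BusRd,Flush]  L3: P0=S P1=I P2=S P3=I  mem[L3]=21
14. P2: load  L2  bus=[-]  L2: P0=I P1=I P2=M P3=I  mem[L2]=10
15. P0: store L4 := 14  bus=[BusRdX,Flush]  L4: P0=M P1=I P2=I P3=I  mem[L4]=21
16. P2: store L4 := 86  bus=[BusRdX,Flush]  L4: P0=I P1=I P2=M P3=I  mem[L4]=14
17. P2: store L5 := 1  bus=[BusRdX]  L5: P0=I P1=I P2=M P3=I  mem[L5]=20
18. P2: store L5 := 55  bus=[-]  L5: P0=I P1=I P2=M P3=I  mem[L5]=20
19. P2: load  L2  bus=[-]  L2: P0=I P1=I P2=M P3=I  mem[L2]=10
20. P0: store L2 := 39  bus=[BusRdX,Flush]  L2: P0=M P1=I P2=I P3=I  mem[L2]=8
21. P1: store L0 := 54  bus=[BusRdX]  L0: P0=I P1=M P2=I P3=I  mem[L0]=39
22. P3: store L5 := 60  bus=[BusRdX,Flush]  L5: P0=I P1=I P2=I P3=M  mem[L5]=55
23. P1: load  L5  bus=[BusRd,Flush]  L5: P0=I P1=S P2=I P3=S  mem[L5]=60
24. P2: store L5 := 37  bus=[BusRdX]  L5: P0=I P1=I P2=M P3=I  mem[L5]=60
25. P2: store L2 := 67  bus=[BusRdX,Flush]  L2: P0=I P1=I P2=M P3=I  mem[L2]=39
26. P2: store L1 := 92  bus=[BusRdX]  L1: P0=I P1=I P2=M P3=I  mem[L1]=94
27. P0: store L5 := 27  bus=[BusRdX,Flush]  L5: P0=M P1=I P2=I P3=I  mem[L5]=37
28. P1: load  L2  bus=[BusRd,Flush]  L2: P0=I P1=S P2=S P3=I  mem[L2]=67
29. P0: store L5 := 45  bus=[-]  L5: P0=M P1=I P2=I P3=I  mem[L5]=37

state = I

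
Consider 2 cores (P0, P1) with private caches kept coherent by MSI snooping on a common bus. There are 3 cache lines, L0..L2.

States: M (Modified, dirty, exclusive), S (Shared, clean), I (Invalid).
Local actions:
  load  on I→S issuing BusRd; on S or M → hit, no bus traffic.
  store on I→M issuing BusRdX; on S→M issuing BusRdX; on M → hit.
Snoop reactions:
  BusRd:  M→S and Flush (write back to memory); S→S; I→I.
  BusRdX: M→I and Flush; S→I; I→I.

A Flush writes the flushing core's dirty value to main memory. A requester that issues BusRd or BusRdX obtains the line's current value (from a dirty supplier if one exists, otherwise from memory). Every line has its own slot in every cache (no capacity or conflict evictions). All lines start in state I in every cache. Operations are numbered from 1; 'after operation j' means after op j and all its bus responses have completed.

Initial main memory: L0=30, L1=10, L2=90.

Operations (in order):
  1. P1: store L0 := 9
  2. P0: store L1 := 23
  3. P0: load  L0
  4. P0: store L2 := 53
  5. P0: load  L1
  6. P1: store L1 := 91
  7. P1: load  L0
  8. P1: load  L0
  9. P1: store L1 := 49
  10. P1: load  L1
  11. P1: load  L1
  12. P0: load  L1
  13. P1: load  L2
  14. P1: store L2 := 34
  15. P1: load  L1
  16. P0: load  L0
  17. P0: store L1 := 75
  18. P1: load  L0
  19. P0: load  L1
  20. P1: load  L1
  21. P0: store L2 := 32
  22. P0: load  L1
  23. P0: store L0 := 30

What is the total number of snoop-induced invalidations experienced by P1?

step 1: P1: store L0 := 9  ⟶  IM  (L0)  txn=BusRdX  M[L0]=30
step 2: P0: store L1 := 23  ⟶  MI  (L1)  txn=BusRdX  M[L1]=10
step 3: P0: load  L0  ⟶  SS  (L0)  txn=BusRd+Flush  M[L0]=9
step 4: P0: store L2 := 53  ⟶  MI  (L2)  txn=BusRdX  M[L2]=90
step 5: P0: load  L1  ⟶  MI  (L1)  txn=∅  M[L1]=10
step 6: P1: store L1 := 91  ⟶  IM  (L1)  txn=BusRdX+Flush  M[L1]=23
step 7: P1: load  L0  ⟶  SS  (L0)  txn=∅  M[L0]=9
step 8: P1: load  L0  ⟶  SS  (L0)  txn=∅  M[L0]=9
step 9: P1: store L1 := 49  ⟶  IM  (L1)  txn=∅  M[L1]=23
step 10: P1: load  L1  ⟶  IM  (L1)  txn=∅  M[L1]=23
step 11: P1: load  L1  ⟶  IM  (L1)  txn=∅  M[L1]=23
step 12: P0: load  L1  ⟶  SS  (L1)  txn=BusRd+Flush  M[L1]=49
step 13: P1: load  L2  ⟶  SS  (L2)  txn=BusRd+Flush  M[L2]=53
step 14: P1: store L2 := 34  ⟶  IM  (L2)  txn=BusRdX  M[L2]=53
step 15: P1: load  L1  ⟶  SS  (L1)  txn=∅  M[L1]=49
step 16: P0: load  L0  ⟶  SS  (L0)  txn=∅  M[L0]=9
step 17: P0: store L1 := 75  ⟶  MI  (L1)  txn=BusRdX  M[L1]=49
step 18: P1: load  L0  ⟶  SS  (L0)  txn=∅  M[L0]=9
step 19: P0: load  L1  ⟶  MI  (L1)  txn=∅  M[L1]=49
step 20: P1: load  L1  ⟶  SS  (L1)  txn=BusRd+Flush  M[L1]=75
step 21: P0: store L2 := 32  ⟶  MI  (L2)  txn=BusRdX+Flush  M[L2]=34
step 22: P0: load  L1  ⟶  SS  (L1)  txn=∅  M[L1]=75
step 23: P0: store L0 := 30  ⟶  MI  (L0)  txn=BusRdX  M[L0]=9

invalidations = 3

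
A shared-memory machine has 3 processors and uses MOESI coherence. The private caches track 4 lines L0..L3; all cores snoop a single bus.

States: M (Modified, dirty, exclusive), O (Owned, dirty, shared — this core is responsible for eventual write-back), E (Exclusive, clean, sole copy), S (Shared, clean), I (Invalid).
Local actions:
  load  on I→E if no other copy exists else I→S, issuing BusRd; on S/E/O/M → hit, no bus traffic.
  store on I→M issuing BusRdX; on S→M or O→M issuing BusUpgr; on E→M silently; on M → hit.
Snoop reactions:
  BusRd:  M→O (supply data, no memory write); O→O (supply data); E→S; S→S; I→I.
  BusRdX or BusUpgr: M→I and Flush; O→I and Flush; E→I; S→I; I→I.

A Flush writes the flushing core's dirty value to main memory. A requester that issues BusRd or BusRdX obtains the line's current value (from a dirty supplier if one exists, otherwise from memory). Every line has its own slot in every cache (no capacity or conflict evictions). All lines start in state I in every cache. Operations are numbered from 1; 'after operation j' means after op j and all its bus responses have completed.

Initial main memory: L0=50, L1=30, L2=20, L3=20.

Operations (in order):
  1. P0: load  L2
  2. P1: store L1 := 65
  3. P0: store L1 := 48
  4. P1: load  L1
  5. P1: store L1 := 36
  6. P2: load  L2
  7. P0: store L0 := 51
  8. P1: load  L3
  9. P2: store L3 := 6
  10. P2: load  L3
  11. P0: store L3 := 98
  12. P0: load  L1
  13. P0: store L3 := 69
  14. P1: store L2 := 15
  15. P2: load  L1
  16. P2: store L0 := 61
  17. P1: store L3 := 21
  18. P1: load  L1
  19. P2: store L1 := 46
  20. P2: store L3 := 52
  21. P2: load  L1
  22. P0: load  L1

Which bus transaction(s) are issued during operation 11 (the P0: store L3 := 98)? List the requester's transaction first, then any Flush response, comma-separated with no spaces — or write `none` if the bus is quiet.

step 1: P0: load  L2  ⟶  EII  (L2)  txn=BusRd  M[L2]=20
step 2: P1: store L1 := 65  ⟶  IMI  (L1)  txn=BusRdX  M[L1]=30
step 3: P0: store L1 := 48  ⟶  MII  (L1)  txn=BusRdX+Flush  M[L1]=65
step 4: P1: load  L1  ⟶  OSI  (L1)  txn=BusRd  M[L1]=65
step 5: P1: store L1 := 36  ⟶  IMI  (L1)  txn=BusUpgr+Flush  M[L1]=48
step 6: P2: load  L2  ⟶  SIS  (L2)  txn=BusRd  M[L2]=20
step 7: P0: store L0 := 51  ⟶  MII  (L0)  txn=BusRdX  M[L0]=50
step 8: P1: load  L3  ⟶  IEI  (L3)  txn=BusRd  M[L3]=20
step 9: P2: store L3 := 6  ⟶  IIM  (L3)  txn=BusRdX  M[L3]=20
step 10: P2: load  L3  ⟶  IIM  (L3)  txn=∅  M[L3]=20
step 11: P0: store L3 := 98  ⟶  MII  (L3)  txn=BusRdX+Flush  M[L3]=6
step 12: P0: load  L1  ⟶  SOI  (L1)  txn=BusRd  M[L1]=48
step 13: P0: store L3 := 69  ⟶  MII  (L3)  txn=∅  M[L3]=6
step 14: P1: store L2 := 15  ⟶  IMI  (L2)  txn=BusRdX  M[L2]=20
step 15: P2: load  L1  ⟶  SOS  (L1)  txn=BusRd  M[L1]=48
step 16: P2: store L0 := 61  ⟶  IIM  (L0)  txn=BusRdX+Flush  M[L0]=51
step 17: P1: store L3 := 21  ⟶  IMI  (L3)  txn=BusRdX+Flush  M[L3]=69
step 18: P1: load  L1  ⟶  SOS  (L1)  txn=∅  M[L1]=48
step 19: P2: store L1 := 46  ⟶  IIM  (L1)  txn=BusUpgr+Flush  M[L1]=36
step 20: P2: store L3 := 52  ⟶  IIM  (L3)  txn=BusRdX+Flush  M[L3]=21
step 21: P2: load  L1  ⟶  IIM  (L1)  txn=∅  M[L1]=36
step 22: P0: load  L1  ⟶  SIO  (L1)  txn=BusRd  M[L1]=36

bus = BusRdX,Flush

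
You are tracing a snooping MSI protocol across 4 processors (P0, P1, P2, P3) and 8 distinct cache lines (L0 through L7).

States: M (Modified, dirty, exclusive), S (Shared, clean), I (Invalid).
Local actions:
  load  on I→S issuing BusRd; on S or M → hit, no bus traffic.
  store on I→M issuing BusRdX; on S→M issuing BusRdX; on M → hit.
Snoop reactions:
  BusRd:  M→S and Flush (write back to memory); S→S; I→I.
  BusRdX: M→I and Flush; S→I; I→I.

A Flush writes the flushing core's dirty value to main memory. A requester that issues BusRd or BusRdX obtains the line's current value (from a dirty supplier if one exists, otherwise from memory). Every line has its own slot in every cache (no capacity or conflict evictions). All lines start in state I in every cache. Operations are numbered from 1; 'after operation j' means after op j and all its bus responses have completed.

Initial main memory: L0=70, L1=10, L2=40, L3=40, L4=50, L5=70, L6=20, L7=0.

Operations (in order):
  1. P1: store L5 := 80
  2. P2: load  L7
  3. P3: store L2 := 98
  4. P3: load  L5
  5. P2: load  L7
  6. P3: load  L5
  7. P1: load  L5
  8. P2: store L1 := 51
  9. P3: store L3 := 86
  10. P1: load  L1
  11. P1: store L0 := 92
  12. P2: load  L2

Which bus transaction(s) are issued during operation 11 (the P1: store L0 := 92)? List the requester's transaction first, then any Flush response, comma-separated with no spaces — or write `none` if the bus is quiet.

step 1: P1: store L5 := 80  ⟶  IMII  (L5)  txn=BusRdX  M[L5]=70
step 2: P2: load  L7  ⟶  IISI  (L7)  txn=BusRd  M[L7]=0
step 3: P3: store L2 := 98  ⟶  IIIM  (L2)  txn=BusRdX  M[L2]=40
step 4: P3: load  L5  ⟶  ISIS  (L5)  txn=BusRd+Flush  M[L5]=80
step 5: P2: load  L7  ⟶  IISI  (L7)  txn=∅  M[L7]=0
step 6: P3: load  L5  ⟶  ISIS  (L5)  txn=∅  M[L5]=80
step 7: P1: load  L5  ⟶  ISIS  (L5)  txn=∅  M[L5]=80
step 8: P2: store L1 := 51  ⟶  IIMI  (L1)  txn=BusRdX  M[L1]=10
step 9: P3: store L3 := 86  ⟶  IIIM  (L3)  txn=BusRdX  M[L3]=40
step 10: P1: load  L1  ⟶  ISSI  (L1)  txn=BusRd+Flush  M[L1]=51
step 11: P1: store L0 := 92  ⟶  IMII  (L0)  txn=BusRdX  M[L0]=70
step 12: P2: load  L2  ⟶  IISS  (L2)  txn=BusRd+Flush  M[L2]=98

bus = BusRdX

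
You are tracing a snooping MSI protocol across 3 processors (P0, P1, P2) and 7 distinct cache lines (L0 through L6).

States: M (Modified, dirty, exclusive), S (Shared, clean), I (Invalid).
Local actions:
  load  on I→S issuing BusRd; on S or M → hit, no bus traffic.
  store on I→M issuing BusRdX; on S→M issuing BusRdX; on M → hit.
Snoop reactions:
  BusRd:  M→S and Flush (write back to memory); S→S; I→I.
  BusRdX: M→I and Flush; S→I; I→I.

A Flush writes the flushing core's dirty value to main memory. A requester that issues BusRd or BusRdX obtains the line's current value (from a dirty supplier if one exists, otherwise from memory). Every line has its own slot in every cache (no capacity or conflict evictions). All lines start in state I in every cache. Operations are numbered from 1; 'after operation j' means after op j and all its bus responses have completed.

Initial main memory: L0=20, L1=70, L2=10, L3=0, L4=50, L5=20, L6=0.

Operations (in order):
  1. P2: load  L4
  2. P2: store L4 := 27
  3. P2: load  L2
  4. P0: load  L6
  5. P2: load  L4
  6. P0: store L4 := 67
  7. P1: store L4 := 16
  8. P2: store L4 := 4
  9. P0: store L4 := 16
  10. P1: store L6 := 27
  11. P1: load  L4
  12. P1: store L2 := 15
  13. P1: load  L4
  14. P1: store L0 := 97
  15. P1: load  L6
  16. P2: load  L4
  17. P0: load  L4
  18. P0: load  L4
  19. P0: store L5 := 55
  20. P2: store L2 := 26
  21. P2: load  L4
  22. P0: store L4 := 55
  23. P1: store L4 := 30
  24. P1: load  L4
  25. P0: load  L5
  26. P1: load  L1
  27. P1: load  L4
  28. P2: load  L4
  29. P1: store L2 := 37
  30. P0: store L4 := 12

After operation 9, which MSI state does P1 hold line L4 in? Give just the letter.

state = I

1. P2: load  L4  bus=[BusRd]  L4: P0=I P1=I P2=S  mem[L4]=50
2. P2: store L4 := 27  bus=[BusRdX]  L4: P0=I P1=I P2=M  mem[L4]=50
3. P2: load  L2  bus=[BusRd]  L2: P0=I P1=I P2=S  mem[L2]=10
4. P0: load  L6  bus=[BusRd]  L6: P0=S P1=I P2=I  mem[L6]=0
5. P2: load  L4  bus=[-]  L4: P0=I P1=I P2=M  mem[L4]=50
6. P0: store L4 := 67  bus=[BusRdX,Flush]  L4: P0=M P1=I P2=I  mem[L4]=27
7. P1: store L4 := 16  bus=[BusRdX,Flush]  L4: P0=I P1=M P2=I  mem[L4]=67
8. P2: store L4 := 4  bus=[BusRdX,Flush]  L4: P0=I P1=I P2=M  mem[L4]=16
9. P0: store L4 := 16  bus=[BusRdX,Flush]  L4: P0=M P1=I P2=I  mem[L4]=4
10. P1: store L6 := 27  bus=[BusRdX]  L6: P0=I P1=M P2=I  mem[L6]=0
11. P1: load  L4  bus=[BusRd,Flush]  L4: P0=S P1=S P2=I  mem[L4]=16
12. P1: store L2 := 15  bus=[BusRdX]  L2: P0=I P1=M P2=I  mem[L2]=10
13. P1: load  L4  bus=[-]  L4: P0=S P1=S P2=I  mem[L4]=16
14. P1: store L0 := 97  bus=[BusRdX]  L0: P0=I P1=M P2=I  mem[L0]=20
15. P1: load  L6  bus=[-]  L6: P0=I P1=M P2=I  mem[L6]=0
16. P2: load  L4  bus=[BusRd]  L4: P0=S P1=S P2=S  mem[L4]=16
17. P0: load  L4  bus=[-]  L4: P0=S P1=S P2=S  mem[L4]=16
18. P0: load  L4  bus=[-]  L4: P0=S P1=S P2=S  mem[L4]=16
19. P0: store L5 := 55  bus=[BusRdX]  L5: P0=M P1=I P2=I  mem[L5]=20
20. P2: store L2 := 26  bus=[BusRdX,Flush]  L2: P0=I P1=I P2=M  mem[L2]=15
21. P2: load  L4  bus=[-]  L4: P0=S P1=S P2=S  mem[L4]=16
22. P0: store L4 := 55  bus=[BusRdX]  L4: P0=M P1=I P2=I  mem[L4]=16
23. P1: store L4 := 30  bus=[BusRdX,Flush]  L4: P0=I P1=M P2=I  mem[L4]=55
24. P1: load  L4  bus=[-]  L4: P0=I P1=M P2=I  mem[L4]=55
25. P0: load  L5  bus=[-]  L5: P0=M P1=I P2=I  mem[L5]=20
26. P1: load  L1  bus=[BusRd]  L1: P0=I P1=S P2=I  mem[L1]=70
27. P1: load  L4  bus=[-]  L4: P0=I P1=M P2=I  mem[L4]=55
28. P2: load  L4  bus=[BusRd,Flush]  L4: P0=I P1=S P2=S  mem[L4]=30
29. P1: store L2 := 37  bus=[BusRdX,Flush]  L2: P0=I P1=M P2=I  mem[L2]=26
30. P0: store L4 := 12  bus=[BusRdX]  L4: P0=M P1=I P2=I  mem[L4]=30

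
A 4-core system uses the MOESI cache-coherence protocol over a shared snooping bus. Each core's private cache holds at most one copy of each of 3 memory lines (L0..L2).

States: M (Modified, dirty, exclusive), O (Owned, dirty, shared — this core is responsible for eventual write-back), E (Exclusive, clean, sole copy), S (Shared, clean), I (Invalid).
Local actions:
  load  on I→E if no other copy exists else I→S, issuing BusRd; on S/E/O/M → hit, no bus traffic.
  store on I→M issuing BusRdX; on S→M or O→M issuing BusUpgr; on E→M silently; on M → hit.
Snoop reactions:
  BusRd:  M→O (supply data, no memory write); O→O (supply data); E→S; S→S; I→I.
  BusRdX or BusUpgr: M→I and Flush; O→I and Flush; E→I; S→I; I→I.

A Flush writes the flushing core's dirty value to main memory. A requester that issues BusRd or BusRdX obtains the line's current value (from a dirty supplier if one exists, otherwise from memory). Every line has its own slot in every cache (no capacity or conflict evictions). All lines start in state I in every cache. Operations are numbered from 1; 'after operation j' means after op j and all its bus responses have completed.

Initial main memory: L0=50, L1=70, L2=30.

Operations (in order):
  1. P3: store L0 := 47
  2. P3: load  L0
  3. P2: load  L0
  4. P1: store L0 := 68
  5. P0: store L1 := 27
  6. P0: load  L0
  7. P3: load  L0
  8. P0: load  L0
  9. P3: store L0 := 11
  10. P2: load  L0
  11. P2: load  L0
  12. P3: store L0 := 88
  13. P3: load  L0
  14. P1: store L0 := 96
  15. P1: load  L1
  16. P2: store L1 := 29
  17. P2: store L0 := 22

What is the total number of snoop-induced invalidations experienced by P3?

invalidations = 2

  op1 P3: store L0 := 47 → I/I/I/M on L0; bus BusRdX; mem=50
  op2 P3: load  L0 → I/I/I/M on L0; bus (none); mem=50
  op3 P2: load  L0 → I/I/S/O on L0; bus BusRd; mem=50
  op4 P1: store L0 := 68 → I/M/I/I on L0; bus BusRdX Flush; mem=47
  op5 P0: store L1 := 27 → M/I/I/I on L1; bus BusRdX; mem=70
  op6 P0: load  L0 → S/O/I/I on L0; bus BusRd; mem=47
  op7 P3: load  L0 → S/O/I/S on L0; bus BusRd; mem=47
  op8 P0: load  L0 → S/O/I/S on L0; bus (none); mem=47
  op9 P3: store L0 := 11 → I/I/I/M on L0; bus BusUpgr Flush; mem=68
  op10 P2: load  L0 → I/I/S/O on L0; bus BusRd; mem=68
  op11 P2: load  L0 → I/I/S/O on L0; bus (none); mem=68
  op12 P3: store L0 := 88 → I/I/I/M on L0; bus BusUpgr; mem=68
  op13 P3: load  L0 → I/I/I/M on L0; bus (none); mem=68
  op14 P1: store L0 := 96 → I/M/I/I on L0; bus BusRdX Flush; mem=88
  op15 P1: load  L1 → O/S/I/I on L1; bus BusRd; mem=70
  op16 P2: store L1 := 29 → I/I/M/I on L1; bus BusRdX Flush; mem=27
  op17 P2: store L0 := 22 → I/I/M/I on L0; bus BusRdX Flush; mem=96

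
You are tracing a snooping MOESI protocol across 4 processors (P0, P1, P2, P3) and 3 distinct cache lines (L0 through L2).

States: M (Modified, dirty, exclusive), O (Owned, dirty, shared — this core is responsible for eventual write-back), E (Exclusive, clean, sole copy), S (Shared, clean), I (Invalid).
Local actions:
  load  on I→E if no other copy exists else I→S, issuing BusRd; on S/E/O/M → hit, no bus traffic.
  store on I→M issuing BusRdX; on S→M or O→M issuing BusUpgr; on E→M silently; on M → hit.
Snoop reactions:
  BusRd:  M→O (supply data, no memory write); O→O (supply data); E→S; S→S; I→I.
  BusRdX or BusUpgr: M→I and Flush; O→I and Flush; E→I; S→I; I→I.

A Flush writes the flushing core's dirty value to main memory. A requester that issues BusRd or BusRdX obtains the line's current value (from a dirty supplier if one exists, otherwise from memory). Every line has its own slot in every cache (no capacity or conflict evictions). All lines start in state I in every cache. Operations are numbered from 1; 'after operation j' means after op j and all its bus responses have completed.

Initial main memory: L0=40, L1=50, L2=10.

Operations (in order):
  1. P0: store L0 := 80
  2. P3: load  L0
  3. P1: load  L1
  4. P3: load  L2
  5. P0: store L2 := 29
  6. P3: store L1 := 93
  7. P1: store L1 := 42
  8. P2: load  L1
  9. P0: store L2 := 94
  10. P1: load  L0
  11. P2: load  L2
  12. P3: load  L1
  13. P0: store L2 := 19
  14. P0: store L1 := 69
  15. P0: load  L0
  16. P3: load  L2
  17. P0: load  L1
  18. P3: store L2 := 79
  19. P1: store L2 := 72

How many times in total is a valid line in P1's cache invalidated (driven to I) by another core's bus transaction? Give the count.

invalidations = 2

  op1 P0: store L0 := 80 → M/I/I/I on L0; bus BusRdX; mem=40
  op2 P3: load  L0 → O/I/I/S on L0; bus BusRd; mem=40
  op3 P1: load  L1 → I/E/I/I on L1; bus BusRd; mem=50
  op4 P3: load  L2 → I/I/I/E on L2; bus BusRd; mem=10
  op5 P0: store L2 := 29 → M/I/I/I on L2; bus BusRdX; mem=10
  op6 P3: store L1 := 93 → I/I/I/M on L1; bus BusRdX; mem=50
  op7 P1: store L1 := 42 → I/M/I/I on L1; bus BusRdX Flush; mem=93
  op8 P2: load  L1 → I/O/S/I on L1; bus BusRd; mem=93
  op9 P0: store L2 := 94 → M/I/I/I on L2; bus (none); mem=10
  op10 P1: load  L0 → O/S/I/S on L0; bus BusRd; mem=40
  op11 P2: load  L2 → O/I/S/I on L2; bus BusRd; mem=10
  op12 P3: load  L1 → I/O/S/S on L1; bus BusRd; mem=93
  op13 P0: store L2 := 19 → M/I/I/I on L2; bus BusUpgr; mem=10
  op14 P0: store L1 := 69 → M/I/I/I on L1; bus BusRdX Flush; mem=42
  op15 P0: load  L0 → O/S/I/S on L0; bus (none); mem=40
  op16 P3: load  L2 → O/I/I/S on L2; bus BusRd; mem=10
  op17 P0: load  L1 → M/I/I/I on L1; bus (none); mem=42
  op18 P3: store L2 := 79 → I/I/I/M on L2; bus BusUpgr Flush; mem=19
  op19 P1: store L2 := 72 → I/M/I/I on L2; bus BusRdX Flush; mem=79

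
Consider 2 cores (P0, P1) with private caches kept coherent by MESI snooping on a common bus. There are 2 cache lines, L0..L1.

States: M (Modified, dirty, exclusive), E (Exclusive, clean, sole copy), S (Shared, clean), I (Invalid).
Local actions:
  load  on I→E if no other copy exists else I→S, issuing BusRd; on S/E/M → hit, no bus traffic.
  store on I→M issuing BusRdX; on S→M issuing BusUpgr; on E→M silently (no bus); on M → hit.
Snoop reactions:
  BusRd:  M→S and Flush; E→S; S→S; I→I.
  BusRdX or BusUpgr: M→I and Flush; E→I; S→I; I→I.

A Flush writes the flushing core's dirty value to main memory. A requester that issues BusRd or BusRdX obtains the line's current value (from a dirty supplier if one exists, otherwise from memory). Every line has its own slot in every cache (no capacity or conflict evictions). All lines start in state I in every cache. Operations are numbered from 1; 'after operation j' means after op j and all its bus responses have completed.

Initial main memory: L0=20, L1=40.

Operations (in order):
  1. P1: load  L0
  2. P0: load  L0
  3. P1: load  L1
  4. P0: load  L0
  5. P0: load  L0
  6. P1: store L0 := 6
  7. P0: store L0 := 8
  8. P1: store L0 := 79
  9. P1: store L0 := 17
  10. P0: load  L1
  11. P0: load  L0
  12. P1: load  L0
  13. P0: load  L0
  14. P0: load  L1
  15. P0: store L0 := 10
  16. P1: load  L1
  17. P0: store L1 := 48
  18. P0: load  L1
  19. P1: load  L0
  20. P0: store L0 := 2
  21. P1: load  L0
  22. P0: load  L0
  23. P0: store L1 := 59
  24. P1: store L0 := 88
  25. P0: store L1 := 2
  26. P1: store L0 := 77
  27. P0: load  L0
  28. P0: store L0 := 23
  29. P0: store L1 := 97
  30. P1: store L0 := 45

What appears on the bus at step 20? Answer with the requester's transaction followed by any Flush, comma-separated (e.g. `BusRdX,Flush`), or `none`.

1. P1: load  L0  bus=[BusRd]  L0: P0=I P1=E  mem[L0]=20
2. P0: load  L0  bus=[BusRd]  L0: P0=S P1=S  mem[L0]=20
3. P1: load  L1  bus=[BusRd]  L1: P0=I P1=E  mem[L1]=40
4. P0: load  L0  bus=[-]  L0: P0=S P1=S  mem[L0]=20
5. P0: load  L0  bus=[-]  L0: P0=S P1=S  mem[L0]=20
6. P1: store L0 := 6  bus=[BusUpgr]  L0: P0=I P1=M  mem[L0]=20
7. P0: store L0 := 8  bus=[BusRdX,Flush]  L0: P0=M P1=I  mem[L0]=6
8. P1: store L0 := 79  bus=[BusRdX,Flush]  L0: P0=I P1=M  mem[L0]=8
9. P1: store L0 := 17  bus=[-]  L0: P0=I P1=M  mem[L0]=8
10. P0: load  L1  bus=[BusRd]  L1: P0=S P1=S  mem[L1]=40
11. P0: load  L0  bus=[BusRd,Flush]  L0: P0=S P1=S  mem[L0]=17
12. P1: load  L0  bus=[-]  L0: P0=S P1=S  mem[L0]=17
13. P0: load  L0  bus=[-]  L0: P0=S P1=S  mem[L0]=17
14. P0: load  L1  bus=[-]  L1: P0=S P1=S  mem[L1]=40
15. P0: store L0 := 10  bus=[BusUpgr]  L0: P0=M P1=I  mem[L0]=17
16. P1: load  L1  bus=[-]  L1: P0=S P1=S  mem[L1]=40
17. P0: store L1 := 48  bus=[BusUpgr]  L1: P0=M P1=I  mem[L1]=40
18. P0: load  L1  bus=[-]  L1: P0=M P1=I  mem[L1]=40
19. P1: load  L0  bus=[BusRd,Flush]  L0: P0=S P1=S  mem[L0]=10
20. P0: store L0 := 2  bus=[BusUpgr]  L0: P0=M P1=I  mem[L0]=10
21. P1: load  L0  bus=[BusRd,Flush]  L0: P0=S P1=S  mem[L0]=2
22. P0: load  L0  bus=[-]  L0: P0=S P1=S  mem[L0]=2
23. P0: store L1 := 59  bus=[-]  L1: P0=M P1=I  mem[L1]=40
24. P1: store L0 := 88  bus=[BusUpgr]  L0: P0=I P1=M  mem[L0]=2
25. P0: store L1 := 2  bus=[-]  L1: P0=M P1=I  mem[L1]=40
26. P1: store L0 := 77  bus=[-]  L0: P0=I P1=M  mem[L0]=2
27. P0: load  L0  bus=[BusRd,Flush]  L0: P0=S P1=S  mem[L0]=77
28. P0: store L0 := 23  bus=[BusUpgr]  L0: P0=M P1=I  mem[L0]=77
29. P0: store L1 := 97  bus=[-]  L1: P0=M P1=I  mem[L1]=40
30. P1: store L0 := 45  bus=[BusRdX,Flush]  L0: P0=I P1=M  mem[L0]=23

bus = BusUpgr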